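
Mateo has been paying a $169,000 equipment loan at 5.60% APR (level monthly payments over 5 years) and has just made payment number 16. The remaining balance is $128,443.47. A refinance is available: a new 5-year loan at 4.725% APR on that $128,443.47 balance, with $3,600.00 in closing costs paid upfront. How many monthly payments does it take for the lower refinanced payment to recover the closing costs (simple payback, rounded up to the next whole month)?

Current payment = 169,000 × 5.6%/12 / (1 − (1+0.0046667)^−60) = $3,235.90.
Refinanced payment = 128,443.47 × 0.0039375 / (1 − (1+0.0039375)^−60) = $2,407.74.
Monthly savings = $3,235.90 − $2,407.74 = $828.16.
Break-even = $3,600.00 / $828.16 = 4.35 → 5 months.

5 months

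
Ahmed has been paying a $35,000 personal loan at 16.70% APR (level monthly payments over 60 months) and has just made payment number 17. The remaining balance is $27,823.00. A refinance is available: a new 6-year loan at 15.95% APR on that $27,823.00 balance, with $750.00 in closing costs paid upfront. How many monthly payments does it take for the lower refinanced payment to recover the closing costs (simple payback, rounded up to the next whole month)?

Current payment = 35,000 × 16.7%/12 / (1 − (1+0.0139167)^−60) = $864.20.
Refinanced payment = 27,823.00 × 0.0132917 / (1 − (1+0.0132917)^−72) = $602.77.
Monthly savings = $864.20 − $602.77 = $261.43.
Break-even = $750.00 / $261.43 = 2.87 → 3 months.

3 months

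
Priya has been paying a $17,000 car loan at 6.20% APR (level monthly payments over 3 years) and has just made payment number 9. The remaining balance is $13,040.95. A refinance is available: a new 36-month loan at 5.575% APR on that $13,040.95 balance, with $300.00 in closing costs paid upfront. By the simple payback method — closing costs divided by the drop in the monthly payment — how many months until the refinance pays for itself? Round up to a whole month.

Current payment = 17,000 × 6.2%/12 / (1 − (1+0.0051667)^−36) = $518.71.
Refinanced payment = 13,040.95 × 0.0046458 / (1 − (1+0.0046458)^−36) = $394.22.
Monthly savings = $518.71 − $394.22 = $124.49.
Break-even = $300.00 / $124.49 = 2.41 → 3 months.

3 months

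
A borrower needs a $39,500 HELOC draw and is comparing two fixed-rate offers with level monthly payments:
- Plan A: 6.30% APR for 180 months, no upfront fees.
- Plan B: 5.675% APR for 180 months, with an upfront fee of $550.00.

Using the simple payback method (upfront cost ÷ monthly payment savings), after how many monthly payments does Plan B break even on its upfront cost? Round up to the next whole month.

42 months

Plan A: monthly rate = 6.3%/12 = 0.0052500; payment = 39,500 × 0.0052500 / (1 − (1+0.0052500)^−180) = $339.76.
Plan B: at 5.675% the monthly rate is 0.0047292, so the payment is 39,500 × 0.0047292 / (1 − 1.0047292^−180) = $326.43.
Monthly savings = $339.76 − $326.43 = $13.33.
Break-even = $550.00 / $13.33 = 41.26 → 42 months.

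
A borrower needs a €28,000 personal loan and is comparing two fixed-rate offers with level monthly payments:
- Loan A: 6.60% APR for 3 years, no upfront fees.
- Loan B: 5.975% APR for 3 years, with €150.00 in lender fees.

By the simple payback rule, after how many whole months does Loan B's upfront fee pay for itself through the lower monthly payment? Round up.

Loan A: monthly rate = 6.6%/12 = 0.0055000; payment = 28,000 × 0.0055000 / (1 − (1+0.0055000)^−36) = €859.45.
Loan B: at 5.975% the monthly rate is 0.0049792, so the payment is 28,000 × 0.0049792 / (1 − 1.0049792^−36) = €851.50.
Monthly savings = €859.45 − €851.50 = €7.95.
Break-even = €150.00 / €7.95 = 18.87 → 19 months.

19 months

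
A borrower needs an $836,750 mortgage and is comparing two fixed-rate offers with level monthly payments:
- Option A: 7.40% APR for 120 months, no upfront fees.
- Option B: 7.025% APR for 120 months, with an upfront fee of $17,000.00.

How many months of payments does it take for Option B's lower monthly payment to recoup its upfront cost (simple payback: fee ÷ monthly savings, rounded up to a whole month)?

105 months

Option A: monthly rate = 7.4%/12 = 0.0061667; payment = 836,750 × 0.0061667 / (1 − (1+0.0061667)^−120) = $9,888.75.
Option B: monthly rate = 7.025%/12 = 0.0058542; payment = 836,750 × 0.0058542 / (1 − (1+0.0058542)^−120) = $9,726.16.
Monthly savings = $9,888.75 − $9,726.16 = $162.59.
Break-even = $17,000.00 / $162.59 = 104.56 → 105 months.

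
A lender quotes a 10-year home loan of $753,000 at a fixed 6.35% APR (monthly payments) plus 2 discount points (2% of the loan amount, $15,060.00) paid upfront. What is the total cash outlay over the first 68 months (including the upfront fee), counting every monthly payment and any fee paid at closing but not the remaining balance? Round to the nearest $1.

$592,571

At 6.35% the monthly rate is 0.0052917, so the payment is 753,000 × 0.0052917 / (1 − 1.0052917^−120) = $8,492.81.
Total outlay = 68 × $8,492.81 + $15,060.00 = $592,571.08.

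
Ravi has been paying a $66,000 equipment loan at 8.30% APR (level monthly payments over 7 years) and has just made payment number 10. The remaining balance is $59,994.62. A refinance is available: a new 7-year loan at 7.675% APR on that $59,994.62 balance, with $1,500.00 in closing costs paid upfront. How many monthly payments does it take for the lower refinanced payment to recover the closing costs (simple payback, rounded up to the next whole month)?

14 months

Current payment = 66,000 × 8.3%/12 / (1 − (1+0.0069167)^−84) = $1,038.58.
Refinanced payment = 59,994.62 × 0.0063958 / (1 − (1+0.0063958)^−84) = $925.40.
Monthly savings = $1,038.58 − $925.40 = $113.18.
Break-even = $1,500.00 / $113.18 = 13.25 → 14 months.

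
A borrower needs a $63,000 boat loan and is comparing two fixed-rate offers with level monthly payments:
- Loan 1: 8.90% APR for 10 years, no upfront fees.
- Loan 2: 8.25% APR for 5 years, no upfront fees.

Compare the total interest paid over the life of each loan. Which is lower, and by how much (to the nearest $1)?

Loan 1: monthly rate = 8.9%/12 = 0.0074167; payment = 63,000 × 0.0074167 / (1 − (1+0.0074167)^−120) = $794.65.
Total interest on Loan 1 = 120 × $794.65 − $63,000 = $32,358.00.
Loan 2: monthly rate = 8.25%/12 = 0.0068750; payment = 63,000 × 0.0068750 / (1 − (1+0.0068750)^−60) = $1,284.96.
Total interest on Loan 2 = 60 × $1,284.96 − $63,000 = $14,097.60.
Loan 2 is lower by $18,260.40.

Loan 2 by $18,260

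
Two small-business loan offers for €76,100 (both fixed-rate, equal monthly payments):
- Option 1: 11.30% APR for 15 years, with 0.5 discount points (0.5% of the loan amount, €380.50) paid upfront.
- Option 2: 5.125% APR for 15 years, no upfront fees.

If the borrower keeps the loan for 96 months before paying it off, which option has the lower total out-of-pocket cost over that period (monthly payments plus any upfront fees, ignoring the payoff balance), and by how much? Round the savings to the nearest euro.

Option 2 by €26,548

Option 1: monthly rate = 11.3%/12 = 0.0094167; payment = 76,100 × 0.0094167 / (1 − (1+0.0094167)^−180) = €879.34.
Option 2: monthly rate = 5.125%/12 = 0.0042708; payment = 76,100 × 0.0042708 / (1 − (1+0.0042708)^−180) = €606.76.
Over 96 months: Option 1 costs 96 × €879.34 + €380.50 = €84,797.14; Option 2 costs 96 × €606.76 = €58,248.96.
Option 2 is cheaper by €84,797.14 − €58,248.96 = €26,548.18.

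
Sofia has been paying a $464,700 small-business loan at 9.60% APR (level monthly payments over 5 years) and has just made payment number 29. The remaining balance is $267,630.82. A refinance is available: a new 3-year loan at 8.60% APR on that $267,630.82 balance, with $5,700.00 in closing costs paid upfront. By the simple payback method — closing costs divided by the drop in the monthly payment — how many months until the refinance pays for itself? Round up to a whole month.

Current payment = 464,700 × 9.6%/12 / (1 − (1+0.0080000)^−60) = $9,782.29.
Refinanced payment = 267,630.82 × 0.0071667 / (1 − (1+0.0071667)^−36) = $8,460.85.
Monthly savings = $9,782.29 − $8,460.85 = $1,321.44.
Break-even = $5,700.00 / $1,321.44 = 4.31 → 5 months.

5 months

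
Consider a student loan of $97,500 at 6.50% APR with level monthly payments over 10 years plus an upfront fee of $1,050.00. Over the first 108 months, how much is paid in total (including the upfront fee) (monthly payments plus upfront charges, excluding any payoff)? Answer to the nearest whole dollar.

$120,616

Monthly rate = 6.5%/12 = 0.0054167; payment = 97,500 × 0.0054167 / (1 − (1+0.0054167)^−120) = $1,107.09.
Total outlay = 108 × $1,107.09 + $1,050.00 = $120,615.72.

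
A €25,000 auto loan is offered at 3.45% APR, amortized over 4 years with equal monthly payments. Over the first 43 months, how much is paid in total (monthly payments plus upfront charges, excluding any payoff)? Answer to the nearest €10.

€24,010

At 3.45% the monthly rate is 0.0028750, so the payment is 25,000 × 0.0028750 / (1 − 1.0028750^−48) = €558.34.
Total outlay = 43 × €558.34 = €24,008.62.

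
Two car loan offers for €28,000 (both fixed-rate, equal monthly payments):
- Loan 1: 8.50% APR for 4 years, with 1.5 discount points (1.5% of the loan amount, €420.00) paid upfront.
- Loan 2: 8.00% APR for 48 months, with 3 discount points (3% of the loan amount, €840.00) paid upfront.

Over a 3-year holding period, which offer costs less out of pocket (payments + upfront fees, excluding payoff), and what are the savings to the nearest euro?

Loan 1: at 8.50% the monthly rate is 0.0070833, so the payment is 28,000 × 0.0070833 / (1 − 1.0070833^−48) = €690.15.
Loan 2: monthly rate = 8%/12 = 0.0066667; payment = 28,000 × 0.0066667 / (1 − (1+0.0066667)^−48) = €683.56.
Over 36 months: Loan 1 costs 36 × €690.15 + €420.00 = €25,265.40; Loan 2 costs 36 × €683.56 + €840.00 = €25,448.16.
Loan 1 is cheaper by €25,448.16 − €25,265.40 = €182.76.

Loan 1 by €183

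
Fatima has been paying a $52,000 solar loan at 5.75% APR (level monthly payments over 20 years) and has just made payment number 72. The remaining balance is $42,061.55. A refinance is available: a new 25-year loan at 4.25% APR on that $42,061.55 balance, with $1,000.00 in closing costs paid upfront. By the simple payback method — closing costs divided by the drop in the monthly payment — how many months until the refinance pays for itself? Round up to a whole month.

8 months

Current payment = 52,000 × 5.75%/12 / (1 − (1+0.0047917)^−240) = $365.08.
Refinanced payment = 42,061.55 × 0.0035417 / (1 − (1+0.0035417)^−300) = $227.86.
Monthly savings = $365.08 − $227.86 = $137.22.
Break-even = $1,000.00 / $137.22 = 7.29 → 8 months.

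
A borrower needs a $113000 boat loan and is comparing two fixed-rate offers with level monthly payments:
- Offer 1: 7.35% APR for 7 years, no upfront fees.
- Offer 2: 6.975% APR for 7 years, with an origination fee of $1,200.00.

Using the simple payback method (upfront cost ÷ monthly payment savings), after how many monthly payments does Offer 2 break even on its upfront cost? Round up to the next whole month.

58 months

Offer 1: at 7.35% the monthly rate is 0.0061250, so the payment is 113,000 × 0.0061250 / (1 − 1.0061250^−84) = $1,724.87.
Offer 2: at 6.975% the monthly rate is 0.0058125, so the payment is 113,000 × 0.0058125 / (1 − 1.0058125^−84) = $1,704.09.
Monthly savings = $1,724.87 − $1,704.09 = $20.78.
Break-even = $1,200.00 / $20.78 = 57.75 → 58 months.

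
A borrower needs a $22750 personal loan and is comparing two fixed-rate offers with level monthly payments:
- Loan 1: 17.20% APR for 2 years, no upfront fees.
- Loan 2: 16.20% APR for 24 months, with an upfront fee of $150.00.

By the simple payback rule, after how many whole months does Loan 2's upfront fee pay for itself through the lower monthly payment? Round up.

14 months

Loan 1: at 17.20% the monthly rate is 0.0143333, so the payment is 22,750 × 0.0143333 / (1 − 1.0143333^−24) = $1,127.00.
Loan 2: at 16.20% the monthly rate is 0.0135000, so the payment is 22,750 × 0.0135000 / (1 − 1.0135000^−24) = $1,116.09.
Monthly savings = $1,127.00 − $1,116.09 = $10.91.
Break-even = $150.00 / $10.91 = 13.75 → 14 months.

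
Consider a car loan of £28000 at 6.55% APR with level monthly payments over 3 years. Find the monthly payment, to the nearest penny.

£858.81

Monthly rate = 6.55%/12 = 0.0054583; payment = 28,000 × 0.0054583 / (1 − (1+0.0054583)^−36) = £858.81.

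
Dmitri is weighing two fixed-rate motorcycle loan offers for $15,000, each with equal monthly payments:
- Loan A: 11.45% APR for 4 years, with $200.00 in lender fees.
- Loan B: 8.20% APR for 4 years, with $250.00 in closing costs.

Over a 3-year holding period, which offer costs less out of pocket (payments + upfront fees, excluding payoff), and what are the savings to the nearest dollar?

Loan B by $791

Loan A: at 11.45% the monthly rate is 0.0095417, so the payment is 15,000 × 0.0095417 / (1 − 1.0095417^−48) = $390.97.
Loan B: monthly rate = 8.2%/12 = 0.0068333; payment = 15,000 × 0.0068333 / (1 − (1+0.0068333)^−48) = $367.60.
Over 36 months: Loan A costs 36 × $390.97 + $200.00 = $14,274.92; Loan B costs 36 × $367.60 + $250.00 = $13,483.60.
Loan B is cheaper by $14,274.92 − $13,483.60 = $791.32.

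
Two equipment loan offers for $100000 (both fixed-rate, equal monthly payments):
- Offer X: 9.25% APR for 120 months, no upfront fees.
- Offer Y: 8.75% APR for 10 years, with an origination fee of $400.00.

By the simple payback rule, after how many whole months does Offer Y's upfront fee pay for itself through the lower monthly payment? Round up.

Offer X: at 9.25% the monthly rate is 0.0077083, so the payment is 100,000 × 0.0077083 / (1 − 1.0077083^−120) = $1,280.33.
Offer Y: monthly rate = 8.75%/12 = 0.0072917; payment = 100,000 × 0.0072917 / (1 − (1+0.0072917)^−120) = $1,253.27.
Monthly savings = $1,280.33 − $1,253.27 = $27.06.
Break-even = $400.00 / $27.06 = 14.78 → 15 months.

15 months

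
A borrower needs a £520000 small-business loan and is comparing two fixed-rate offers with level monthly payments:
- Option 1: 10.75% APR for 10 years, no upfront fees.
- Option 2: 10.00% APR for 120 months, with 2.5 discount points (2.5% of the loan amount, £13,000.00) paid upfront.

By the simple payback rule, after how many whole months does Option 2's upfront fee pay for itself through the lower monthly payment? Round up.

60 months

Option 1: monthly rate = 10.75%/12 = 0.0089583; payment = 520,000 × 0.0089583 / (1 − (1+0.0089583)^−120) = £7,089.61.
Option 2: monthly rate = 10%/12 = 0.0083333; payment = 520,000 × 0.0083333 / (1 − (1+0.0083333)^−120) = £6,871.84.
Monthly savings = £7,089.61 − £6,871.84 = £217.77.
Break-even = £13,000.00 / £217.77 = 59.70 → 60 months.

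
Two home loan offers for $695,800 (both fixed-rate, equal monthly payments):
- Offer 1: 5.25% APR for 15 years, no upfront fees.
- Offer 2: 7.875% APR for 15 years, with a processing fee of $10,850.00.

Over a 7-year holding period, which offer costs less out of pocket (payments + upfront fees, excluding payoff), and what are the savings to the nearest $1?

Offer 1 by $95,348

Offer 1: at 5.25% the monthly rate is 0.0043750, so the payment is 695,800 × 0.0043750 / (1 − 1.0043750^−180) = $5,593.38.
Offer 2: at 7.875% the monthly rate is 0.0065625, so the payment is 695,800 × 0.0065625 / (1 − 1.0065625^−180) = $6,599.31.
Over 84 months: Offer 1 costs 84 × $5,593.38 = $469,843.92; Offer 2 costs 84 × $6,599.31 + $10,850.00 = $565,192.04.
Offer 1 is cheaper by $565,192.04 − $469,843.92 = $95,348.12.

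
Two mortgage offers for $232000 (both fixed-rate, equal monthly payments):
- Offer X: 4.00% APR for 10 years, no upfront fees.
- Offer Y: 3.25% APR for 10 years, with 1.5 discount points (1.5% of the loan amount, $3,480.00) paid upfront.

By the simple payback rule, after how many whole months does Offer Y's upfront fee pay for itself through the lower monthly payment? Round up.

43 months

Offer X: monthly rate = 4%/12 = 0.0033333; payment = 232,000 × 0.0033333 / (1 − (1+0.0033333)^−120) = $2,348.89.
Offer Y: monthly rate = 3.25%/12 = 0.0027083; payment = 232,000 × 0.0027083 / (1 − (1+0.0027083)^−120) = $2,267.08.
Monthly savings = $2,348.89 − $2,267.08 = $81.81.
Break-even = $3,480.00 / $81.81 = 42.54 → 43 months.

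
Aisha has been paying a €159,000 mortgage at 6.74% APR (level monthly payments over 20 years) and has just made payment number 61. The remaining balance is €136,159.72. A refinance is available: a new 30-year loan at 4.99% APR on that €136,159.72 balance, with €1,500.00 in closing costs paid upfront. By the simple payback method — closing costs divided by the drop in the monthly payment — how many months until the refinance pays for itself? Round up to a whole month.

Current payment = 159,000 × 6.74%/12 / (1 − (1+0.0056167)^−240) = €1,208.03.
Refinanced payment = 136,159.72 × 0.0041583 / (1 − (1+0.0041583)^−360) = €730.10.
Monthly savings = €1,208.03 − €730.10 = €477.93.
Break-even = €1,500.00 / €477.93 = 3.14 → 4 months.

4 months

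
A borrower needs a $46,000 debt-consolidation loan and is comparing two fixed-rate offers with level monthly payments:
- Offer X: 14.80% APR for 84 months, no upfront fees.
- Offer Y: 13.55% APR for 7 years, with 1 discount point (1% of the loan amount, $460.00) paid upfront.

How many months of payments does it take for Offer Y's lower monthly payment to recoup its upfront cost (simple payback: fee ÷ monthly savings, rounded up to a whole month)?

15 months

Offer X: monthly rate = 14.8%/12 = 0.0123333; payment = 46,000 × 0.0123333 / (1 − (1+0.0123333)^−84) = $882.50.
Offer Y: monthly rate = 13.55%/12 = 0.0112917; payment = 46,000 × 0.0112917 / (1 − (1+0.0112917)^−84) = $850.65.
Monthly savings = $882.50 − $850.65 = $31.85.
Break-even = $460.00 / $31.85 = 14.44 → 15 months.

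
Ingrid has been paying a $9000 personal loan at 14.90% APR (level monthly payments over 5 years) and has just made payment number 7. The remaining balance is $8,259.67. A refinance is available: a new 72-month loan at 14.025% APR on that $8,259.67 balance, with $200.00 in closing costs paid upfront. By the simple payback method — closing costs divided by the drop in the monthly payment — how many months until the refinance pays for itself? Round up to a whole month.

Current payment = 9,000 × 14.9%/12 / (1 − (1+0.0124167)^−60) = $213.64.
Refinanced payment = 8,259.67 × 0.0116875 / (1 − (1+0.0116875)^−72) = $170.31.
Monthly savings = $213.64 − $170.31 = $43.33.
Break-even = $200.00 / $43.33 = 4.62 → 5 months.

5 months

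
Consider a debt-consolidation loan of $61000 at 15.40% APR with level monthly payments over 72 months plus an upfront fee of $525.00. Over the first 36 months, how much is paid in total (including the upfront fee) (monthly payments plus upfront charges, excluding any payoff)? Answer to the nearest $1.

At 15.40% the monthly rate is 0.0128333, so the payment is 61,000 × 0.0128333 / (1 − 1.0128333^−72) = $1,303.13.
Total outlay = 36 × $1,303.13 + $525.00 = $47,437.68.

$47,438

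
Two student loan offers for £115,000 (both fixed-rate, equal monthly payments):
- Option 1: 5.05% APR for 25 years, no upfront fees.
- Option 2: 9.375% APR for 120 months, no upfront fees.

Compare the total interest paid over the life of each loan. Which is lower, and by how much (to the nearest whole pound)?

Option 2 by £25,064

Option 1: monthly rate = 5.05%/12 = 0.0042083; payment = 115,000 × 0.0042083 / (1 − (1+0.0042083)^−300) = £675.63.
Total interest on Option 1 = 300 × £675.63 − £115,000 = £87,689.00.
Option 2: monthly rate = 9.375%/12 = 0.0078125; payment = 115,000 × 0.0078125 / (1 − (1+0.0078125)^−120) = £1,480.21.
Total interest on Option 2 = 120 × £1,480.21 − £115,000 = £62,625.20.
Option 2 is lower by £25,063.80.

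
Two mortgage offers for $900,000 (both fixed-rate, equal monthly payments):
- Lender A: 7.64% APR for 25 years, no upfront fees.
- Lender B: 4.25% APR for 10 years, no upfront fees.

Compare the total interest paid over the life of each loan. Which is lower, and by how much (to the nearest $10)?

Lender B by $913,600

Lender A: monthly rate = 7.64%/12 = 0.0063667; payment = 900,000 × 0.0063667 / (1 − (1+0.0063667)^−300) = $6,733.09.
Total interest on Lender A = 300 × $6,733.09 − $900,000 = $1,119,927.00.
Lender B: at 4.25% the monthly rate is 0.0035417, so the payment is 900,000 × 0.0035417 / (1 − 1.0035417^−120) = $9,219.38.
Total interest on Lender B = 120 × $9,219.38 − $900,000 = $206,325.60.
Lender B is lower by $913,601.40.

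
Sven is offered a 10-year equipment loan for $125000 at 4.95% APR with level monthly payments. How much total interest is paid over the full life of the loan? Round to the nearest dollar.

At 4.95% the monthly rate is 0.0041250, so the payment is 125,000 × 0.0041250 / (1 − 1.0041250^−120) = $1,322.77.
Total paid = 120 × $1,322.77 = $158,732.40; interest = $158,732.40 − $125,000 = $33,732.40.

$33,732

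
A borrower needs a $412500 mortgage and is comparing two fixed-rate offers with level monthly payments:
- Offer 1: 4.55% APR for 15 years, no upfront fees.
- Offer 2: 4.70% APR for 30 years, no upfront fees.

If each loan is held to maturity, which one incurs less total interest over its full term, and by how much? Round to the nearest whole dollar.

Offer 1: at 4.55% the monthly rate is 0.0037917, so the payment is 412,500 × 0.0037917 / (1 − 1.0037917^−180) = $3,166.15.
Total interest on Offer 1 = 180 × $3,166.15 − $412,500 = $157,407.00.
Offer 2: monthly rate = 4.7%/12 = 0.0039167; payment = 412,500 × 0.0039167 / (1 − (1+0.0039167)^−360) = $2,139.38.
Total interest on Offer 2 = 360 × $2,139.38 − $412,500 = $357,676.80.
Offer 1 is lower by $200,269.80.

Offer 1 by $200,270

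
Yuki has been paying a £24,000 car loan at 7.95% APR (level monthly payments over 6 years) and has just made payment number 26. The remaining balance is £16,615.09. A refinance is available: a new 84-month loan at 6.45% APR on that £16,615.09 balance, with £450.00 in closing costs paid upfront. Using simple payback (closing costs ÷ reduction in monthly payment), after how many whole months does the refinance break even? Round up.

3 months

Current payment = 24,000 × 7.95%/12 / (1 − (1+0.0066250)^−72) = £420.21.
Refinanced payment = 16,615.09 × 0.0053750 / (1 − (1+0.0053750)^−84) = £246.32.
Monthly savings = £420.21 − £246.32 = £173.89.
Break-even = £450.00 / £173.89 = 2.59 → 3 months.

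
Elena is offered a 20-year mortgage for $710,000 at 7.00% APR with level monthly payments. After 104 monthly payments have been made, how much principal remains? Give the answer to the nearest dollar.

$515,819

With monthly rate i = 7%/12 = 0.0058333, the balance after k of n payments is P · [(1+i)^n − (1+i)^k] / [(1+i)^n − 1].
(1+0.0058333)^240 = 4.03873885 and (1+0.0058333)^104 = 1.83107655, so the balance is 710,000 × (4.03873885 − 1.83107655) / (4.03873885 − 1) = $515,819.33.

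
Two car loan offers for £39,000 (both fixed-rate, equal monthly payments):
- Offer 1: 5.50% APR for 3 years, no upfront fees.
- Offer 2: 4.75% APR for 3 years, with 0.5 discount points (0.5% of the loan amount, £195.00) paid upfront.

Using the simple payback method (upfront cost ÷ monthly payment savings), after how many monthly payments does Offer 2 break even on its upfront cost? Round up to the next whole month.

15 months

Offer 1: monthly rate = 5.5%/12 = 0.0045833; payment = 39,000 × 0.0045833 / (1 − (1+0.0045833)^−36) = £1,177.64.
Offer 2: monthly rate = 4.75%/12 = 0.0039583; payment = 39,000 × 0.0039583 / (1 − (1+0.0039583)^−36) = £1,164.49.
Monthly savings = £1,177.64 − £1,164.49 = £13.15.
Break-even = £195.00 / £13.15 = 14.83 → 15 months.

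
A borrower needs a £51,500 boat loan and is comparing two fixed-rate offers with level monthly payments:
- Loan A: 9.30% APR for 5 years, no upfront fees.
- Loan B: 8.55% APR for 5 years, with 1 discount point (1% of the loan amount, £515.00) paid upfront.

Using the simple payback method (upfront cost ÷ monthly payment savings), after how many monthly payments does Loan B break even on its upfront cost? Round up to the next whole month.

Loan A: monthly rate = 9.3%/12 = 0.0077500; payment = 51,500 × 0.0077500 / (1 − (1+0.0077500)^−60) = £1,076.57.
Loan B: monthly rate = 8.55%/12 = 0.0071250; payment = 51,500 × 0.0071250 / (1 − (1+0.0071250)^−60) = £1,057.84.
Monthly savings = £1,076.57 − £1,057.84 = £18.73.
Break-even = £515.00 / £18.73 = 27.50 → 28 months.

28 months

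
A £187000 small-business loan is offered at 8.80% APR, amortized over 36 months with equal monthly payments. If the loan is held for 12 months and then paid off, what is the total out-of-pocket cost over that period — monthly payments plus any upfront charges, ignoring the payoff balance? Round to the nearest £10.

Monthly rate = 8.8%/12 = 0.0073333; payment = 187,000 × 0.0073333 / (1 − (1+0.0073333)^−36) = £5,929.16.
Total outlay = 12 × £5,929.16 = £71,149.92.

£71,150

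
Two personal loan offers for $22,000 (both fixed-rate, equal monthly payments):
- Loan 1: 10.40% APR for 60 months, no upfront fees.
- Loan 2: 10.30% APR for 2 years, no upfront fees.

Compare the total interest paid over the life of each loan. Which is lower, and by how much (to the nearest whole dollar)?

Loan 2 by $3,869

Loan 1: at 10.40% the monthly rate is 0.0086667, so the payment is 22,000 × 0.0086667 / (1 − 1.0086667^−60) = $471.78.
Total interest on Loan 1 = 60 × $471.78 − $22,000 = $6,306.80.
Loan 2: monthly rate = 10.3%/12 = 0.0085833; payment = 22,000 × 0.0085833 / (1 − (1+0.0085833)^−24) = $1,018.24.
Total interest on Loan 2 = 24 × $1,018.24 − $22,000 = $2,437.76.
Loan 2 is lower by $3,869.04.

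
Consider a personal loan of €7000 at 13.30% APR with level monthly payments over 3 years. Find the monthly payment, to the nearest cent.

€236.87

At 13.30% the monthly rate is 0.0110833, so the payment is 7,000 × 0.0110833 / (1 − 1.0110833^−36) = €236.87.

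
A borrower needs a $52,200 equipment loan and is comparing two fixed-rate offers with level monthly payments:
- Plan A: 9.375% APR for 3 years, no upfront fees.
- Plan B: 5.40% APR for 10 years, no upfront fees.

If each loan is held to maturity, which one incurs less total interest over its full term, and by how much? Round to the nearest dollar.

Plan A: at 9.375% the monthly rate is 0.0078125, so the payment is 52,200 × 0.0078125 / (1 − 1.0078125^−36) = $1,669.07.
Total interest on Plan A = 36 × $1,669.07 − $52,200 = $7,886.52.
Plan B: at 5.40% the monthly rate is 0.0045000, so the payment is 52,200 × 0.0045000 / (1 − 1.0045000^−120) = $563.92.
Total interest on Plan B = 120 × $563.92 − $52,200 = $15,470.40.
Plan A is lower by $7,583.88.

Plan A by $7,584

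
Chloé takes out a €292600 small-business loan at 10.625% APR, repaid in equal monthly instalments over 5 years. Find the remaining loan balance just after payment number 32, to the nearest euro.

€155,807

With monthly rate i = 10.625%/12 = 0.0088542, the balance after k of n payments is P · [(1+i)^n − (1+i)^k] / [(1+i)^n − 1].
(1+0.0088542)^60 = 1.69708471 and (1+0.0088542)^32 = 1.32589320, so the balance is 292,600 × (1.69708471 − 1.32589320) / (1.69708471 − 1) = €155,806.94.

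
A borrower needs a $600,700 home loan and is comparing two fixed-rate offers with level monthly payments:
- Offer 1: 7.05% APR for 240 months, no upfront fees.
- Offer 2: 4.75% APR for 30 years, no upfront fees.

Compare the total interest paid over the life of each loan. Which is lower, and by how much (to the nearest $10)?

Offer 1 by $6,010

Offer 1: at 7.05% the monthly rate is 0.0058750, so the payment is 600,700 × 0.0058750 / (1 − 1.0058750^−240) = $4,675.27.
Total interest on Offer 1 = 240 × $4,675.27 − $600,700 = $521,364.80.
Offer 2: at 4.75% the monthly rate is 0.0039583, so the payment is 600,700 × 0.0039583 / (1 − 1.0039583^−360) = $3,133.54.
Total interest on Offer 2 = 360 × $3,133.54 − $600,700 = $527,374.40.
Offer 1 is lower by $6,009.60.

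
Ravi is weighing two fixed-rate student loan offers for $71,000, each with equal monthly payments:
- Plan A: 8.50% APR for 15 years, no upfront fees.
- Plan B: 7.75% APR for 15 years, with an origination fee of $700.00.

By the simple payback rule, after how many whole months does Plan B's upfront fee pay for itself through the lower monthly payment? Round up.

23 months

Plan A: monthly rate = 8.5%/12 = 0.0070833; payment = 71,000 × 0.0070833 / (1 − (1+0.0070833)^−180) = $699.17.
Plan B: monthly rate = 7.75%/12 = 0.0064583; payment = 71,000 × 0.0064583 / (1 − (1+0.0064583)^−180) = $668.31.
Monthly savings = $699.17 − $668.31 = $30.86.
Break-even = $700.00 / $30.86 = 22.68 → 23 months.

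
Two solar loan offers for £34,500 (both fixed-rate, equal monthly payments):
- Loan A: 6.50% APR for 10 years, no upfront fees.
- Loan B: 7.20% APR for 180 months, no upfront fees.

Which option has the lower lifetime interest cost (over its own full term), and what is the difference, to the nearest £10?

Loan A by £9,510

Loan A: monthly rate = 6.5%/12 = 0.0054167; payment = 34,500 × 0.0054167 / (1 − (1+0.0054167)^−120) = £391.74.
Total interest on Loan A = 120 × £391.74 − £34,500 = £12,508.80.
Loan B: at 7.20% the monthly rate is 0.0060000, so the payment is 34,500 × 0.0060000 / (1 − 1.0060000^−180) = £313.97.
Total interest on Loan B = 180 × £313.97 − £34,500 = £22,014.60.
Loan A is lower by £9,505.80.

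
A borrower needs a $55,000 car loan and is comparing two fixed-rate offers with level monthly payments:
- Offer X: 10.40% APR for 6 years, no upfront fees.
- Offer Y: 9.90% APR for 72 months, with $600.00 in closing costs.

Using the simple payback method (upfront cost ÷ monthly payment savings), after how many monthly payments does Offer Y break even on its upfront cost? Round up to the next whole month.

Offer X: monthly rate = 10.4%/12 = 0.0086667; payment = 55,000 × 0.0086667 / (1 − (1+0.0086667)^−72) = $1,030.05.
Offer Y: monthly rate = 9.9%/12 = 0.0082500; payment = 55,000 × 0.0082500 / (1 − (1+0.0082500)^−72) = $1,016.15.
Monthly savings = $1,030.05 − $1,016.15 = $13.90.
Break-even = $600.00 / $13.90 = 43.17 → 44 months.

44 months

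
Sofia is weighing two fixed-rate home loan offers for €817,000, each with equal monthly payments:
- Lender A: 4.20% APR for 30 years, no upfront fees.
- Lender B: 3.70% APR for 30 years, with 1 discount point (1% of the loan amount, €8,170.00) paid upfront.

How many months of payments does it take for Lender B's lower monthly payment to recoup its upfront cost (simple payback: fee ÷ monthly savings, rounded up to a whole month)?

Lender A: monthly rate = 4.2%/12 = 0.0035000; payment = 817,000 × 0.0035000 / (1 − (1+0.0035000)^−360) = €3,995.27.
Lender B: at 3.70% the monthly rate is 0.0030833, so the payment is 817,000 × 0.0030833 / (1 − 1.0030833^−360) = €3,760.51.
Monthly savings = €3,995.27 − €3,760.51 = €234.76.
Break-even = €8,170.00 / €234.76 = 34.80 → 35 months.

35 months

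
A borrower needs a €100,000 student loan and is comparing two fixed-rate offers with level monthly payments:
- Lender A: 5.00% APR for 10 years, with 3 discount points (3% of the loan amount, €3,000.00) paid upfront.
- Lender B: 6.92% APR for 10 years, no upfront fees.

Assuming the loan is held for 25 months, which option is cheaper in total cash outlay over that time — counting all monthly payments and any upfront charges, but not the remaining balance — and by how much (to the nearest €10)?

Lender A: at 5.00% the monthly rate is 0.0041667, so the payment is 100,000 × 0.0041667 / (1 − 1.0041667^−120) = €1,060.66.
Lender B: at 6.92% the monthly rate is 0.0057667, so the payment is 100,000 × 0.0057667 / (1 − 1.0057667^−120) = €1,156.97.
Over 25 months: Lender A costs 25 × €1,060.66 + €3,000.00 = €29,516.50; Lender B costs 25 × €1,156.97 = €28,924.25.
Lender B is cheaper by €29,516.50 − €28,924.25 = €592.25.

Lender B by €590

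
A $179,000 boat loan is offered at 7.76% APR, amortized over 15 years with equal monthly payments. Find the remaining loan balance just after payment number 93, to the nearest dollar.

With monthly rate i = 7.76%/12 = 0.0064667, the balance after k of n payments is P · [(1+i)^n − (1+i)^k] / [(1+i)^n − 1].
(1+0.0064667)^180 = 3.19073899 and (1+0.0064667)^93 = 1.82114207, so the balance is 179,000 × (3.19073899 − 1.82114207) / (3.19073899 − 1) = $111,906.46.

$111,906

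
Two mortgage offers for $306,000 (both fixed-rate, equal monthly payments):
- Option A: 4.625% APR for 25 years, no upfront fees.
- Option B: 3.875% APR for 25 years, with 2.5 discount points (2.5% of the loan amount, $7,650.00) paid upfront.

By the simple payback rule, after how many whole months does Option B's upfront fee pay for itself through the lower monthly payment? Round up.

60 months

Option A: at 4.625% the monthly rate is 0.0038542, so the payment is 306,000 × 0.0038542 / (1 − 1.0038542^−300) = $1,722.63.
Option B: at 3.875% the monthly rate is 0.0032292, so the payment is 306,000 × 0.0032292 / (1 − 1.0032292^−300) = $1,594.14.
Monthly savings = $1,722.63 − $1,594.14 = $128.49.
Break-even = $7,650.00 / $128.49 = 59.54 → 60 months.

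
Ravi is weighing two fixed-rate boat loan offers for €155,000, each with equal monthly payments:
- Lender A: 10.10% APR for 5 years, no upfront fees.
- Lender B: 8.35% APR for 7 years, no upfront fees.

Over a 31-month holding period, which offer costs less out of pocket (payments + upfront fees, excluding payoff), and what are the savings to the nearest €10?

Lender B by €26,600

Lender A: at 10.10% the monthly rate is 0.0084167, so the payment is 155,000 × 0.0084167 / (1 − 1.0084167^−60) = €3,300.92.
Lender B: at 8.35% the monthly rate is 0.0069583, so the payment is 155,000 × 0.0069583 / (1 − 1.0069583^−84) = €2,442.98.
Over 31 months: Lender A costs 31 × €3,300.92 = €102,328.52; Lender B costs 31 × €2,442.98 = €75,732.38.
Lender B is cheaper by €102,328.52 − €75,732.38 = €26,596.14.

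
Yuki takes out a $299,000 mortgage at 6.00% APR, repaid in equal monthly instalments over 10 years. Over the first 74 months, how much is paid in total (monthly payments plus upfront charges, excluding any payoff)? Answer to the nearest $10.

$245,640

At 6.00% the monthly rate is 0.0050000, so the payment is 299,000 × 0.0050000 / (1 − 1.0050000^−120) = $3,319.51.
Total outlay = 74 × $3,319.51 = $245,643.74.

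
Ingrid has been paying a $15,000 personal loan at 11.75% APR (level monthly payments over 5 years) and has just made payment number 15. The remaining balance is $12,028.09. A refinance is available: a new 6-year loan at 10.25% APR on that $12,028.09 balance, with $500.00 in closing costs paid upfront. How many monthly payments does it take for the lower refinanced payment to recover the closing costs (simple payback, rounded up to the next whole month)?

Current payment = 15,000 × 11.75%/12 / (1 − (1+0.0097917)^−60) = $331.77.
Refinanced payment = 12,028.09 × 0.0085417 / (1 − (1+0.0085417)^−72) = $224.35.
Monthly savings = $331.77 − $224.35 = $107.42.
Break-even = $500.00 / $107.42 = 4.65 → 5 months.

5 months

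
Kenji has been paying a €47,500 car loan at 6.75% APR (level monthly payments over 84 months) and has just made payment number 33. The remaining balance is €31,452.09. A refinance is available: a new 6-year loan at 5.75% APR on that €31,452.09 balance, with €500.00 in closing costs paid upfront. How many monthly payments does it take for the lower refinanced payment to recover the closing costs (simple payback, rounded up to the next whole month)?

3 months

Current payment = 47,500 × 6.75%/12 / (1 − (1+0.0056250)^−84) = €711.11.
Refinanced payment = 31,452.09 × 0.0047917 / (1 − (1+0.0047917)^−72) = €517.55.
Monthly savings = €711.11 − €517.55 = €193.56.
Break-even = €500.00 / €193.56 = 2.58 → 3 months.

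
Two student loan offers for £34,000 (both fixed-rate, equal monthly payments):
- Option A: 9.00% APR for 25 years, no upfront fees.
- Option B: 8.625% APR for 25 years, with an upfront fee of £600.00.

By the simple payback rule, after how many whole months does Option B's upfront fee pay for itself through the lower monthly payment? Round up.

70 months

Option A: monthly rate = 9%/12 = 0.0075000; payment = 34,000 × 0.0075000 / (1 − (1+0.0075000)^−300) = £285.33.
Option B: at 8.625% the monthly rate is 0.0071875, so the payment is 34,000 × 0.0071875 / (1 − 1.0071875^−300) = £276.65.
Monthly savings = £285.33 − £276.65 = £8.68.
Break-even = £600.00 / £8.68 = 69.12 → 70 months.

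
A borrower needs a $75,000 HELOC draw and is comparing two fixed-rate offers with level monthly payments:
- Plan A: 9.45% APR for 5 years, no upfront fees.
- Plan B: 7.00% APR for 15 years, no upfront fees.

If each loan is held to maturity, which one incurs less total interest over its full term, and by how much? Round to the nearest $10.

Plan A: at 9.45% the monthly rate is 0.0078750, so the payment is 75,000 × 0.0078750 / (1 − 1.0078750^−60) = $1,573.31.
Total interest on Plan A = 60 × $1,573.31 − $75,000 = $19,398.60.
Plan B: at 7.00% the monthly rate is 0.0058333, so the payment is 75,000 × 0.0058333 / (1 − 1.0058333^−180) = $674.12.
Total interest on Plan B = 180 × $674.12 − $75,000 = $46,341.60.
Plan A is lower by $26,943.00.

Plan A by $26,940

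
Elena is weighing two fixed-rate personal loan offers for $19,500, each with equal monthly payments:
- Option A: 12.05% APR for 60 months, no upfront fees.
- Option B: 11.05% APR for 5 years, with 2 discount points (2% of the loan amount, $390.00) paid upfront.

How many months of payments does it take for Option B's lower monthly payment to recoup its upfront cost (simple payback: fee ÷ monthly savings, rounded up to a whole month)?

40 months

Option A: monthly rate = 12.05%/12 = 0.0100417; payment = 19,500 × 0.0100417 / (1 − (1+0.0100417)^−60) = $434.26.
Option B: at 11.05% the monthly rate is 0.0092083, so the payment is 19,500 × 0.0092083 / (1 − 1.0092083^−60) = $424.46.
Monthly savings = $434.26 − $424.46 = $9.80.
Break-even = $390.00 / $9.80 = 39.80 → 40 months.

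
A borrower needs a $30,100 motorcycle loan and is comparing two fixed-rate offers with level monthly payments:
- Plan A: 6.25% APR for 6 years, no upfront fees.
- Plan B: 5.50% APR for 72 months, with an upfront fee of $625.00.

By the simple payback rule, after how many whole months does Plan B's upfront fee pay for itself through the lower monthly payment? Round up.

59 months

Plan A: at 6.25% the monthly rate is 0.0052083, so the payment is 30,100 × 0.0052083 / (1 − 1.0052083^−72) = $502.40.
Plan B: monthly rate = 5.5%/12 = 0.0045833; payment = 30,100 × 0.0045833 / (1 − (1+0.0045833)^−72) = $491.77.
Monthly savings = $502.40 − $491.77 = $10.63.
Break-even = $625.00 / $10.63 = 58.80 → 59 months.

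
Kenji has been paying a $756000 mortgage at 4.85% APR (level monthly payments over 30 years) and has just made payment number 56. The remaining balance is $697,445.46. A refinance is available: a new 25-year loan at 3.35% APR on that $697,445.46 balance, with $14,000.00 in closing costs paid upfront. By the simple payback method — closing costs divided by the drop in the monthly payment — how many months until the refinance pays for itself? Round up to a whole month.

Current payment = 756,000 × 4.85%/12 / (1 − (1+0.0040417)^−360) = $3,989.35.
Refinanced payment = 697,445.46 × 0.0027917 / (1 − (1+0.0027917)^−300) = $3,435.72.
Monthly savings = $3,989.35 − $3,435.72 = $553.63.
Break-even = $14,000.00 / $553.63 = 25.29 → 26 months.

26 months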